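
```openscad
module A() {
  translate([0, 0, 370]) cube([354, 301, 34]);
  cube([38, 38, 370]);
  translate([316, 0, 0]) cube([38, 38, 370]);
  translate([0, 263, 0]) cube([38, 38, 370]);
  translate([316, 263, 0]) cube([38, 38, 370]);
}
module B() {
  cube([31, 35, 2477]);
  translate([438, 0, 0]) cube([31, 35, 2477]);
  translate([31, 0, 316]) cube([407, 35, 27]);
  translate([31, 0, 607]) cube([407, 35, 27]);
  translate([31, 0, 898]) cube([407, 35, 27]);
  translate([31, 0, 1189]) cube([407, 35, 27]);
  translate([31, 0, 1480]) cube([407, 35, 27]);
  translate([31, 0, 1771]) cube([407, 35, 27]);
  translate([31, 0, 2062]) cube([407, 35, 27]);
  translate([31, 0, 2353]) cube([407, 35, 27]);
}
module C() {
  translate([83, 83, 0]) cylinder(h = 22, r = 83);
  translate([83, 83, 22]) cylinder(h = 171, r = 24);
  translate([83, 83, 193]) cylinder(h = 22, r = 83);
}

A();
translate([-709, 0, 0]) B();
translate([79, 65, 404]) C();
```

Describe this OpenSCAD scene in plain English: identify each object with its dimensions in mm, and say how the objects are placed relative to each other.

A is a simple wooden stool: a rectangular seat 354 mm (x) by 301 mm (y), 34 mm thick, top face at z = 404 mm, on four square legs, each 38×38 mm in cross-section. The legs rest on z = 0, each flush with a corner of the seat.

B is a wooden ladder with two side rails of 31×35 mm section and 2477 mm height, set 469 mm apart overall. Between them run 8 rectangular rungs (35 mm deep, 27 mm thick), front faces flush with the rails' −y face. The bottom of the first rung is 316 mm above the floor and each subsequent rung is 291 mm higher than the one below.

C is a spool: two coaxial disc flanges of radius 83 mm and thickness 22 mm, joined by a core cylinder of radius 24 mm and height 171 mm. The lower flange rests on z = 0 and the three cylinders share a vertical axis.

The ladder is on the floor beside the stool on its −x side. The spool is on top of the stool.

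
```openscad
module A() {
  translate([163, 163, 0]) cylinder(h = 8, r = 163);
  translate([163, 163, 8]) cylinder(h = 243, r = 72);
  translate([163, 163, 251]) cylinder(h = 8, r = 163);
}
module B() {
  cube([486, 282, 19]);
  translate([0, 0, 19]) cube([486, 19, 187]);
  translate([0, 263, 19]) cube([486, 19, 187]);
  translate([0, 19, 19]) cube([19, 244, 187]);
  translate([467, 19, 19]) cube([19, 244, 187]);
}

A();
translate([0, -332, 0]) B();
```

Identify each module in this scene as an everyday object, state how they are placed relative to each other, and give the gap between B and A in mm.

The open box's nearest face is 50 mm from the spool's −y face.

A is a spool. B is an open box. The open box is on the floor beside the spool on its −y side. The gap between the open box and the spool is 50 mm.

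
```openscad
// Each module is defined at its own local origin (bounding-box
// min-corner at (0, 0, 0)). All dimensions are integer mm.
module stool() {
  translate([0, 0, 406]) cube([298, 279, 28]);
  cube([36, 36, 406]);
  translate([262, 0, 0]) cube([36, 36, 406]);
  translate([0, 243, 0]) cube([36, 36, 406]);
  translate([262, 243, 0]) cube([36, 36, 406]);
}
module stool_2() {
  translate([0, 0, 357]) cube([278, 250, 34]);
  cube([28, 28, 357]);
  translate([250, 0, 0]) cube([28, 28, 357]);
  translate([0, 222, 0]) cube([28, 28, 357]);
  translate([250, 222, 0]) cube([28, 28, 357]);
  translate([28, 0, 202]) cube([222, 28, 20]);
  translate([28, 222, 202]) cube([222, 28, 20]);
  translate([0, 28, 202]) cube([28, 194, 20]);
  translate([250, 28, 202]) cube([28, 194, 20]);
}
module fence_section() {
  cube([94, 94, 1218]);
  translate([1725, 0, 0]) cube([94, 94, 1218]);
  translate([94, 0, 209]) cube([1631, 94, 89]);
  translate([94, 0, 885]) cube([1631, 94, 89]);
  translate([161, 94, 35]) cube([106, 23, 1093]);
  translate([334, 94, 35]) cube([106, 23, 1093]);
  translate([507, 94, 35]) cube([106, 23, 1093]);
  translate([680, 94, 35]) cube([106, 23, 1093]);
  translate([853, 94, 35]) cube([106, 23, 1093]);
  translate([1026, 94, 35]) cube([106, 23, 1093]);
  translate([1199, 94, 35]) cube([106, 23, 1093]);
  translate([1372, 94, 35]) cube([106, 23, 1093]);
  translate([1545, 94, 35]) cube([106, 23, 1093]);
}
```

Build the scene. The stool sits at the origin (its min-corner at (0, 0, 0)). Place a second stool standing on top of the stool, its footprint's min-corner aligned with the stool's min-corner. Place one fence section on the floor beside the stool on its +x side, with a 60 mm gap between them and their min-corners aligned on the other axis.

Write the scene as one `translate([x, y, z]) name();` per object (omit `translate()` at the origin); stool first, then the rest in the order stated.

stool();
translate([0, 0, 434]) stool_2();
translate([358, 0, 0]) fence_section();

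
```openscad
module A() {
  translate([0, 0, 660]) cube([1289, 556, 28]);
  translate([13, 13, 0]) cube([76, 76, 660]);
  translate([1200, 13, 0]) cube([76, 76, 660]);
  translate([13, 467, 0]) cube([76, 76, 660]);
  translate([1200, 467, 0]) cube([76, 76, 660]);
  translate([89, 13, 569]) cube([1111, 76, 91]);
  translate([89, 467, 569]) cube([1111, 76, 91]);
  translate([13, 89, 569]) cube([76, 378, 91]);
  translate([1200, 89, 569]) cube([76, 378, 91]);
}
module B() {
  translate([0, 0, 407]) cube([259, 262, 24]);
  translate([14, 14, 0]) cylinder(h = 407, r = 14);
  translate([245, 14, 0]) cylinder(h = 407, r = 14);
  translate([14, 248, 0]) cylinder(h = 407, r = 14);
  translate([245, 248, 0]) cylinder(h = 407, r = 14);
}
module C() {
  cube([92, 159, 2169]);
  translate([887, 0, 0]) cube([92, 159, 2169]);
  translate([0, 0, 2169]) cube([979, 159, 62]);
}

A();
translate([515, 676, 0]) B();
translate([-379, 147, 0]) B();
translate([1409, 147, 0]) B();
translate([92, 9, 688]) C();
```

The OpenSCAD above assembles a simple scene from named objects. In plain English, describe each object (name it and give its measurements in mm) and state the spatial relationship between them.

A is a table with a 1289×556 mm rectangular top, 28 mm thick, top surface at z = 688 mm, supported by four 76×76 mm square legs, each inset 13 mm from the nearest pair of top edges, running from the floor. Four apron rails, 76 mm thick and 91 mm tall, run between adjacent legs with their top edges flush with the underside of the top and their outer faces flush with the legs' outer faces.

B is a four-legged stool. The seat is 259×262 mm, 24 mm thick, top at z = 431 mm. It stands on four round legs, each 28 mm in diameter, from z = 0 to the seat underside, each leg's axis is inset half a diameter from the nearest pair of seat edges (so the leg's bounding box is flush with the corner).

C is a door frame. The clear opening is 795 mm wide and 2169 mm high. Two 92 mm wide jambs, 159 mm deep, stand either side of the opening from the floor to the top of the opening. A 62 mm thick head sits across the top of both jambs, spanning the full outside width of the frame.

Three stools sit around the table at the +y, −x, +x sides. The door frame is on top of the table.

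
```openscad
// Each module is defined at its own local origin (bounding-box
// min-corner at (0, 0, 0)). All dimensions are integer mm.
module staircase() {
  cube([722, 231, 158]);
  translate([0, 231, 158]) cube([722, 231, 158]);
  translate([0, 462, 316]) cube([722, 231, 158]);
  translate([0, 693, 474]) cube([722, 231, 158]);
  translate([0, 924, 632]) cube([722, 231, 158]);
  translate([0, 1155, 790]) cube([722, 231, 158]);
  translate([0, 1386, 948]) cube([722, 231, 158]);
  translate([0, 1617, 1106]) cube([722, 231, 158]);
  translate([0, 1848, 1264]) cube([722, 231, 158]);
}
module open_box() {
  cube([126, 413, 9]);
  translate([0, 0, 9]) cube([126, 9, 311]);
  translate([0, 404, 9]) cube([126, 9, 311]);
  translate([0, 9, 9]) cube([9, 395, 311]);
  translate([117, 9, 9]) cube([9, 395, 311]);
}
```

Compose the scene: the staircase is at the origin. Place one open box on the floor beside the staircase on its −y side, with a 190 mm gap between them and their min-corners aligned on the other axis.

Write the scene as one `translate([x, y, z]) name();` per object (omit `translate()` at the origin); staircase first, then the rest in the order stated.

staircase();
translate([0, -603, 0]) open_box();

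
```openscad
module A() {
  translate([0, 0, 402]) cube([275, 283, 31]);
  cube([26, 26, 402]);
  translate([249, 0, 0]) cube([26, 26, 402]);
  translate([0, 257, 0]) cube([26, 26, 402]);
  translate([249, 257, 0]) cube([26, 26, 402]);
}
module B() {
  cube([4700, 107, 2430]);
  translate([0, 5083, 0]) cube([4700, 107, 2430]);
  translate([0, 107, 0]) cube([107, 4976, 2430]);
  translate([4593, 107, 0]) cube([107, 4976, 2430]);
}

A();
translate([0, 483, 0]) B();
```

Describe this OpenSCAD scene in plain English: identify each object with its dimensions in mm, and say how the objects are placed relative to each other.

A is a four-legged stool. The seat is a 275×283×31 mm slab whose top surface is at z = 433 mm; four square legs, each 26×26 mm in cross-section, run from the floor (z = 0) to the underside of the seat, each flush with a corner of the seat.

B is a box-shaped house frame (walls only): outside footprint 4700×5190 mm, wall height 2430 mm, wall thickness 107 mm. The two y-facing walls run the full x-width; the two x-facing walls fit between the inner faces of the y-facing walls.

The house frame is on the floor beside the stool on its +y side.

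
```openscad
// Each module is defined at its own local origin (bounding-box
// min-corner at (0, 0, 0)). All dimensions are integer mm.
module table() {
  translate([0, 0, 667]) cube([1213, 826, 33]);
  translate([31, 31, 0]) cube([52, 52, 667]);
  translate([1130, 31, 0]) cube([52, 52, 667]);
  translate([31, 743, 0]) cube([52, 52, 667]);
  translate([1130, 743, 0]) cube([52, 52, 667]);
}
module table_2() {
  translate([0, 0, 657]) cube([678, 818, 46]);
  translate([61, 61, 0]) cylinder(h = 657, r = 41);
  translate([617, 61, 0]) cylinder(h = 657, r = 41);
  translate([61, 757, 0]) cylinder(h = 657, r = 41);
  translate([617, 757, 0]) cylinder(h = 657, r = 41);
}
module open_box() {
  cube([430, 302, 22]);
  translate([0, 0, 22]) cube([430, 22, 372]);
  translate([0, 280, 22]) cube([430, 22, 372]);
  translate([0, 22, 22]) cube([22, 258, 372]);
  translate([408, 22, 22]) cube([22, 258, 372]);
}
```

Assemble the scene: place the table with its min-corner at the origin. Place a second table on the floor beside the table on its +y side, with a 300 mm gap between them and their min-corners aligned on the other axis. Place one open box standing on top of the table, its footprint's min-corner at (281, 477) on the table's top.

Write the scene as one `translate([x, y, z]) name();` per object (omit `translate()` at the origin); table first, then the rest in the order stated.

table();
translate([0, 1126, 0]) table_2();
translate([281, 477, 700]) open_box();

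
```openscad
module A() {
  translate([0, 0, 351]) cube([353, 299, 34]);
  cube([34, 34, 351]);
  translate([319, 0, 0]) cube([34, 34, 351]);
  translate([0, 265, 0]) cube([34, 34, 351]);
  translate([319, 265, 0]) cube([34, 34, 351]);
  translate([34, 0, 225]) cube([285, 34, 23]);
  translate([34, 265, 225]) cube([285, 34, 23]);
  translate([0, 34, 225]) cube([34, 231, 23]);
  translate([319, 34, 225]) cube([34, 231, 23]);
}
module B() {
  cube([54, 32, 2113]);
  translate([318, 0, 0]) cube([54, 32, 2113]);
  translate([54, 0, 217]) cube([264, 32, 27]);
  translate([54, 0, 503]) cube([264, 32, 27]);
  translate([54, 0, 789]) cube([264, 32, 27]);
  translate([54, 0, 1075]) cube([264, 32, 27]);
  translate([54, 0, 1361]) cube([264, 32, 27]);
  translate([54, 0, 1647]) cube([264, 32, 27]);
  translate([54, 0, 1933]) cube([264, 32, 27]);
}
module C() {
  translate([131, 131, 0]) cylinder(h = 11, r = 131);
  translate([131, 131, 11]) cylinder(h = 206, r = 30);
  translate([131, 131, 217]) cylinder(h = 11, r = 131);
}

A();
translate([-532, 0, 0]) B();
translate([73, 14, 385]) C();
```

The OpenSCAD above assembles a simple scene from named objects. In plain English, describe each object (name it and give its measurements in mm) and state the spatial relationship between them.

A is a simple wooden stool: a rectangular seat 353 mm (x) by 299 mm (y), 34 mm thick, top face at z = 385 mm, on four square legs, each 34×34 mm in cross-section. The legs rest on z = 0, each flush with a corner of the seat. Four stretchers, 34 mm wide and 23 mm tall, connect adjacent legs with their undersides at z = 225 mm, each running between the inner faces of the legs it joins and aligned with the legs' outer faces on the other axis.

B is a wooden ladder with two side rails of 54×32 mm section and 2113 mm height, set 372 mm apart overall. Between them run 7 rectangular rungs (32 mm deep, 27 mm thick), front faces flush with the rails' −y face. The bottom of the first rung is 217 mm above the floor and each subsequent rung is 286 mm higher than the one below.

C is a spool: two coaxial disc flanges of radius 131 mm and thickness 11 mm, joined by a core cylinder of radius 30 mm and height 206 mm. The lower flange rests on z = 0 and the three cylinders share a vertical axis.

The ladder is on the floor beside the stool on its −x side. The spool is on top of the stool.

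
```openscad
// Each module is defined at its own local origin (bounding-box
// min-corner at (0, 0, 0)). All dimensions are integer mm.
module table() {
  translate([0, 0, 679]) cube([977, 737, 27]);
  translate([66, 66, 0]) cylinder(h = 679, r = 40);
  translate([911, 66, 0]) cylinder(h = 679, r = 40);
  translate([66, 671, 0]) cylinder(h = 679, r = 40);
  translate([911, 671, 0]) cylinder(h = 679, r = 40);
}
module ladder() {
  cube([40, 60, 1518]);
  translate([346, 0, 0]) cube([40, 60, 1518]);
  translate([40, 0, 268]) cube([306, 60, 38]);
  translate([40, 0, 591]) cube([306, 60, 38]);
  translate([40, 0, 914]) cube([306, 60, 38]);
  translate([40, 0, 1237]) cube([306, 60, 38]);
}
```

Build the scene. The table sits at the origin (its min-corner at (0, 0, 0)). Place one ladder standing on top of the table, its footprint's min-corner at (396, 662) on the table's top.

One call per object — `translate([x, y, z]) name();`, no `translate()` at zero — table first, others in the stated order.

table();
translate([396, 662, 706]) ladder();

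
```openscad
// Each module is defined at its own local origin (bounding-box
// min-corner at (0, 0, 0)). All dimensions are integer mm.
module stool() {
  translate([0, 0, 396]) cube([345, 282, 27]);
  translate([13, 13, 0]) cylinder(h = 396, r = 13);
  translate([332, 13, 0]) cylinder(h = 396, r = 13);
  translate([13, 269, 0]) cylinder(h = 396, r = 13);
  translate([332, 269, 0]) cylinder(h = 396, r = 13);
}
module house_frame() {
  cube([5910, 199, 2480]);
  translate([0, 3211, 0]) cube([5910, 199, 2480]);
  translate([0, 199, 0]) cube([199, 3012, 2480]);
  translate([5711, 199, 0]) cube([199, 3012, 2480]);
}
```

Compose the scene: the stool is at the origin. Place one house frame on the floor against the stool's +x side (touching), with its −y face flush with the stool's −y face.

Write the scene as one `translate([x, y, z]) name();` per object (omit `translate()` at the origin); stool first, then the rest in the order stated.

stool();
translate([345, 0, 0]) house_frame();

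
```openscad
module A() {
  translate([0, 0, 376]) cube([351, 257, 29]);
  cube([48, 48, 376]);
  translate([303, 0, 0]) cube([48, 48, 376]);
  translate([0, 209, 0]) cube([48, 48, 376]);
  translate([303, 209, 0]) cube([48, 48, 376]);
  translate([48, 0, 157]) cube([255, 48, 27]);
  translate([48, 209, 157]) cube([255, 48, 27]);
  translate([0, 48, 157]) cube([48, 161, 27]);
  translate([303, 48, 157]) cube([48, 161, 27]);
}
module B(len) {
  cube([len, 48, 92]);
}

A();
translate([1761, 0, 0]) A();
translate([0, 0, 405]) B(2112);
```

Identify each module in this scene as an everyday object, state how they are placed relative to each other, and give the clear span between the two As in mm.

A is a stool. B is a beam. A beam spans the tops of two stools. The clear span between the two stools is 1410 mm.

Second stool starts at x = 1761; first ends at x = 351; clear span = 1761 − 351 = 1410 mm.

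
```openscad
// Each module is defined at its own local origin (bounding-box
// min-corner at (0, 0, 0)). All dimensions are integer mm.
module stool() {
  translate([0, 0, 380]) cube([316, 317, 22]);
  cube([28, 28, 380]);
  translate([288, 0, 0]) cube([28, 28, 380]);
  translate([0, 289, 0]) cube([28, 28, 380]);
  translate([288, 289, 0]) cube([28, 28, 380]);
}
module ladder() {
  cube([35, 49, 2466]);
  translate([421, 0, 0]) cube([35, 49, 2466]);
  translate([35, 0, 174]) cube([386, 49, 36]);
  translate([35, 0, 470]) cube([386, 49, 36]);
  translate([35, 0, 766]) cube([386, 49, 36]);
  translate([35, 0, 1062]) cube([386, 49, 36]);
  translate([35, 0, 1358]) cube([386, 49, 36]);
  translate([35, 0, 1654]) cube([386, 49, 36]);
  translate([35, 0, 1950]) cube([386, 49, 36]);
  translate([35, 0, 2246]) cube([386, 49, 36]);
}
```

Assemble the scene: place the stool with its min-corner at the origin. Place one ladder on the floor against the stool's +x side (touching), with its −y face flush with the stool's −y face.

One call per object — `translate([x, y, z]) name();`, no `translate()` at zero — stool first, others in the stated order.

stool();
translate([316, 0, 0]) ladder();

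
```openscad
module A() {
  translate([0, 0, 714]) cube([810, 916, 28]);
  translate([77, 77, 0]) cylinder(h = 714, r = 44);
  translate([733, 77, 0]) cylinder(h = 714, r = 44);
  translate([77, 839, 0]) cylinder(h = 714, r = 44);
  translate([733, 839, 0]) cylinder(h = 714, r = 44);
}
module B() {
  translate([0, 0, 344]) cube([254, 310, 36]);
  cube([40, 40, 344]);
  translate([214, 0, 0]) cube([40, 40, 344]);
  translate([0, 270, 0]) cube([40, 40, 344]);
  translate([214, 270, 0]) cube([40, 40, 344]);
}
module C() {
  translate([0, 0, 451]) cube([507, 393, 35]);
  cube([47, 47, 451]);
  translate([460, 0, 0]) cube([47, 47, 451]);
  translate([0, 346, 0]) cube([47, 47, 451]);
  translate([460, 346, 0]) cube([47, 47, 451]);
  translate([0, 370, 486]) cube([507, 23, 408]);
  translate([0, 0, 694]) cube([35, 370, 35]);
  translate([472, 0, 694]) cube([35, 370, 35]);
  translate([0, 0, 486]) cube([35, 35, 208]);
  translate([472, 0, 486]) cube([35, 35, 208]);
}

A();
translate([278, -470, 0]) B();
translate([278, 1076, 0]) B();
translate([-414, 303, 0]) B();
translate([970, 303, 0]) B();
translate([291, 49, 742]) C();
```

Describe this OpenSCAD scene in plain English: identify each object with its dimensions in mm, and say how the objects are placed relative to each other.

A is a table: top 810 mm (x) × 916 mm (y), 28 mm thick, upper face at z = 742 mm, on four round legs of 88 mm diameter, each leg's bounding box inset 33 mm from the nearest pair of top edges, running from z = 0 to the bottom of the top.

B is a four-legged stool. The seat is a 254×310×36 mm slab whose top surface is at z = 380 mm; four square legs, each 40×40 mm in cross-section, run from the floor (z = 0) to the underside of the seat, each flush with a corner of the seat.

C is a chair. The seat is a 507×393×35 mm slab with its top at z = 486 mm, on four 47×47 mm corner legs (flush with the seat edges, standing on z = 0). A flat backrest 23 mm thick, 408 mm tall, spans the full seat width and rises from the seat top along its +y edge, rear face flush with the rear of the seat. Two armrests of 35×35 mm section run along each side from the seat's front edge to the front of the backrest, top faces 243 mm above the seat top and outer faces flush with the seat's x-edges; a 35×35 mm post under the front of each armrest stands on the seat at the front corner.

Four stools sit around the table at the −y, +y, −x, +x sides. The chair is on top of the table.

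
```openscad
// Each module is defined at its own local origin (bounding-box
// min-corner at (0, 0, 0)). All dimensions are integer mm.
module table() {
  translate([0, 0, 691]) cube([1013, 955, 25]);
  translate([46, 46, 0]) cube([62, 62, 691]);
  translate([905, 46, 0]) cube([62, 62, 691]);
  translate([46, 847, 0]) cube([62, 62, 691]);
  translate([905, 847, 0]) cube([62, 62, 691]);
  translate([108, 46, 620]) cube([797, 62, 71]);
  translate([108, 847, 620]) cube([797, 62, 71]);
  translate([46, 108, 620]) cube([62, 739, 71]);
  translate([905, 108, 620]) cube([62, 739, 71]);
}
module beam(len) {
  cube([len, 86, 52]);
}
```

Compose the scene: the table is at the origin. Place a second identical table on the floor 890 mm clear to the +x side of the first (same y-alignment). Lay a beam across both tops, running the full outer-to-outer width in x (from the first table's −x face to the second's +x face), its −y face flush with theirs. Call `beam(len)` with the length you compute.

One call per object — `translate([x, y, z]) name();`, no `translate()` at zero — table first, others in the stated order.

table();
translate([1903, 0, 0]) table();
translate([0, 0, 716]) beam(2916);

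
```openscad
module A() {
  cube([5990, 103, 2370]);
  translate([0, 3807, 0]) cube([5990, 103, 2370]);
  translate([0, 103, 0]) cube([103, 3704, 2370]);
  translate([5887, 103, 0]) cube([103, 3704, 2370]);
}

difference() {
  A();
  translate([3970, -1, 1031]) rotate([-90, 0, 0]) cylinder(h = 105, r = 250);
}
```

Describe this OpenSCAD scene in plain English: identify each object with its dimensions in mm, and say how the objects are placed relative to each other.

A is the wall frame of a small rectangular building: four walls, each 2370 mm tall and 103 mm thick, enclosing a footprint 5990 mm (x) by 3910 mm (y) outside-to-outside, with no floor or roof. The front and back walls (the −y and +y sides) span the full width; the two side walls fit between them.

The house frame has a circular hole of radius 250 mm through its front wall, centred at (x = 3970, z = 1031).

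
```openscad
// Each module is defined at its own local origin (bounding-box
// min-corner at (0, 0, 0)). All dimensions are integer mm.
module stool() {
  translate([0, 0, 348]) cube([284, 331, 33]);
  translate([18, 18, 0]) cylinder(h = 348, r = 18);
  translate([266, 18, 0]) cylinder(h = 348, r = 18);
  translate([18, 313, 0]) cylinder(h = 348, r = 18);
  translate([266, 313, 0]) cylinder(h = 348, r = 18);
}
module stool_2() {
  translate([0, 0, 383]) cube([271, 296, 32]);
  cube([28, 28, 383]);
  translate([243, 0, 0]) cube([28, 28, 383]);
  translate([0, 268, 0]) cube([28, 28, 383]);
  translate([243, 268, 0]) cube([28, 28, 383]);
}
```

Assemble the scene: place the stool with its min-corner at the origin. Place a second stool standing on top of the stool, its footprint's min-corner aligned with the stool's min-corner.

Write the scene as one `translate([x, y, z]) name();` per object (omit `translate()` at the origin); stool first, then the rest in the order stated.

stool();
translate([0, 0, 381]) stool_2();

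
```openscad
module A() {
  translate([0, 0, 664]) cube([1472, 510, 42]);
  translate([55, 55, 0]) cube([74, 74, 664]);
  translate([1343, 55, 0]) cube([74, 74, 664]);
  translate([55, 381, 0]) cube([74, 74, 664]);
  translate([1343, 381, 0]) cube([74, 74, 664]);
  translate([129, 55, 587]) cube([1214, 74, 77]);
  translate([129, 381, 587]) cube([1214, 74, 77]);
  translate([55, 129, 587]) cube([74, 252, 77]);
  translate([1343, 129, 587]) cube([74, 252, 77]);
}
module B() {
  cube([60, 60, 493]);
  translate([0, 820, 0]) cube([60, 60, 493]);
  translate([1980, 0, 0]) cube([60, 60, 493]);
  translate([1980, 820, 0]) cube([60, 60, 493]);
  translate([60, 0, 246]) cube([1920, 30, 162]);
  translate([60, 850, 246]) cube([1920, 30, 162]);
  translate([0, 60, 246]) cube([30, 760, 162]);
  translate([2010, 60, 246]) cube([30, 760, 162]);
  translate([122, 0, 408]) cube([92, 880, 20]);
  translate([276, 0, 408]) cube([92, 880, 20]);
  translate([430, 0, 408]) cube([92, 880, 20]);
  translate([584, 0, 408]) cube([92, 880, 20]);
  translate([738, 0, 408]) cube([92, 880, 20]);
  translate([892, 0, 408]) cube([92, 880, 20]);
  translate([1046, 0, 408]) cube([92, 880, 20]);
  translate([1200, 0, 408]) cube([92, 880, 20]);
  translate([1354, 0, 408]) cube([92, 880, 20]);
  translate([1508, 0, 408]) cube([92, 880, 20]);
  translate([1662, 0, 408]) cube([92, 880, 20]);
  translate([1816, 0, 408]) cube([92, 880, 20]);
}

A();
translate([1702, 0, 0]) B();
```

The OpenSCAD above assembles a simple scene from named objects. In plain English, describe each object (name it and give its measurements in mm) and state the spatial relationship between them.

A is a table: top 1472 mm (x) × 510 mm (y), 42 mm thick, upper face at z = 706 mm, on four 74×74 mm square legs, each inset 55 mm from the nearest pair of top edges, running from z = 0 to the bottom of the top. Four apron rails, 74 mm thick and 77 mm tall, run between adjacent legs with their top edges flush with the underside of the top and their outer faces flush with the legs' outer faces.

B is a bed frame 2040 mm long (x) by 880 mm wide (y). Four 60×60 mm corner posts, 493 mm tall, at the corners of the footprint. Four rails of 30 mm thickness and 162 mm height run between adjacent posts with their undersides at z = 246 mm, their outer faces flush with the outside of the frame (the two x-running rails run between the posts' inner faces; the two y-running rails run between the posts' inner faces). 12 slats, each 92 mm wide (x) and 20 mm thick, lie across the top of the two x-running rails, running the full 880 mm width of the frame in y; the slats are evenly spaced along x between the inner faces of the end posts with equal gaps (rounded down to the nearest mm) at the −x end and between each pair — any rounding remainder accumulates at the +x end.

The bed frame is on the floor beside the table on its +x side.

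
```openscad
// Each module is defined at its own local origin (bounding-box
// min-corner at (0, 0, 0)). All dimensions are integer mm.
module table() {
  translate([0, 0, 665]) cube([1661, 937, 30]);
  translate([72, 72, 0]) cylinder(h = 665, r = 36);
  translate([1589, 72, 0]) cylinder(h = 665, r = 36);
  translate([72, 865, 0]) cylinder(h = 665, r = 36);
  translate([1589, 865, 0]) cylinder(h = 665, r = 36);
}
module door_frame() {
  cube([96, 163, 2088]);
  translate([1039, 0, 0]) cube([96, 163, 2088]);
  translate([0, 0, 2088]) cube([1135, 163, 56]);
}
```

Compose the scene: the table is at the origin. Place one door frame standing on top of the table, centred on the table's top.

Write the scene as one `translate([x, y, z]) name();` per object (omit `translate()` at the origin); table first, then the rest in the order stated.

table();
translate([263, 387, 695]) door_frame();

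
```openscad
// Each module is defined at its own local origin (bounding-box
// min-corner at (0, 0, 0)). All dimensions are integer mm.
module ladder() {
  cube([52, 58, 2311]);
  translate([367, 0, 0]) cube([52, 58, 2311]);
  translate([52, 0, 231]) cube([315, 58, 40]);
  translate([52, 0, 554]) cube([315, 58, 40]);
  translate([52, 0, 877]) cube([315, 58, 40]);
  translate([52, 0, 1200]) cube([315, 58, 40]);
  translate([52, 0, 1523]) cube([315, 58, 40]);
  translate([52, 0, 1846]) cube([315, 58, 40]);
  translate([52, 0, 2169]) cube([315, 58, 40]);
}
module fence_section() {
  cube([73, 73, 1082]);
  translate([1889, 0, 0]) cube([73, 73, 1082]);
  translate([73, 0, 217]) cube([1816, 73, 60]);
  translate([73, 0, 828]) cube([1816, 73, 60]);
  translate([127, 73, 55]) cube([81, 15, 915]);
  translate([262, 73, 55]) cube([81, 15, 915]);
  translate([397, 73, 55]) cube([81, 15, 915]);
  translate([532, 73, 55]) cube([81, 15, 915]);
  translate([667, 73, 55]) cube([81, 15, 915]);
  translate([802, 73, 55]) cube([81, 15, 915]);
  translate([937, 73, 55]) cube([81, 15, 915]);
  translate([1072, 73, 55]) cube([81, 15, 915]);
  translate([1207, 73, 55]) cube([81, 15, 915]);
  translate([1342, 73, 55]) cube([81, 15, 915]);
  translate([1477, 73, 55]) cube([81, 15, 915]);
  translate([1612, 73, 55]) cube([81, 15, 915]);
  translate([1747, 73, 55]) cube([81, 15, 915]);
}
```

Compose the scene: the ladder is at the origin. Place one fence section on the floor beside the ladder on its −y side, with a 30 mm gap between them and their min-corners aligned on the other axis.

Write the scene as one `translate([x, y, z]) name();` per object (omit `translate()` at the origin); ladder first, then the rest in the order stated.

ladder();
translate([0, -118, 0]) fence_section();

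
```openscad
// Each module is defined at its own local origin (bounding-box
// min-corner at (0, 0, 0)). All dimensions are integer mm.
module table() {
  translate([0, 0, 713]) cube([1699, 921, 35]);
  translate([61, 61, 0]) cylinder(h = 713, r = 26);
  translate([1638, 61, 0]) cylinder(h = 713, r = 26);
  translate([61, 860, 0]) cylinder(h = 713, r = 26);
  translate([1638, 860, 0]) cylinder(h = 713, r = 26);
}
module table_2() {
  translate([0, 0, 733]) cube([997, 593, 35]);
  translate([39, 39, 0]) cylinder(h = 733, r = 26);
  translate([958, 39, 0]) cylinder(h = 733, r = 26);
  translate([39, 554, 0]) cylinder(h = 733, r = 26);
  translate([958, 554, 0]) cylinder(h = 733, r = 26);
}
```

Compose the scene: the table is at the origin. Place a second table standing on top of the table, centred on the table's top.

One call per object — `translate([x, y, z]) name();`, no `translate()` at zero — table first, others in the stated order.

table();
translate([351, 164, 748]) table_2();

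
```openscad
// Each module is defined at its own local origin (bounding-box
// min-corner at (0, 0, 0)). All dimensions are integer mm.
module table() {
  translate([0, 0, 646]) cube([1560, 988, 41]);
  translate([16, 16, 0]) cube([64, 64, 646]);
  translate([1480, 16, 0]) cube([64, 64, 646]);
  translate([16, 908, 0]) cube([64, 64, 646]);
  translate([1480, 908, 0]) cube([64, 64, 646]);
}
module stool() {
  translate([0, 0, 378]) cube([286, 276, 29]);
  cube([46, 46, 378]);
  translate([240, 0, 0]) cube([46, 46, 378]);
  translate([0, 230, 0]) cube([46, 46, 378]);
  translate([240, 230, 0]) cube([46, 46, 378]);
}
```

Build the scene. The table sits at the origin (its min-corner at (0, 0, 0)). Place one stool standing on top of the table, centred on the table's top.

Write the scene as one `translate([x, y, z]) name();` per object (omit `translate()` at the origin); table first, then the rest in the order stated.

table();
translate([637, 356, 687]) stool();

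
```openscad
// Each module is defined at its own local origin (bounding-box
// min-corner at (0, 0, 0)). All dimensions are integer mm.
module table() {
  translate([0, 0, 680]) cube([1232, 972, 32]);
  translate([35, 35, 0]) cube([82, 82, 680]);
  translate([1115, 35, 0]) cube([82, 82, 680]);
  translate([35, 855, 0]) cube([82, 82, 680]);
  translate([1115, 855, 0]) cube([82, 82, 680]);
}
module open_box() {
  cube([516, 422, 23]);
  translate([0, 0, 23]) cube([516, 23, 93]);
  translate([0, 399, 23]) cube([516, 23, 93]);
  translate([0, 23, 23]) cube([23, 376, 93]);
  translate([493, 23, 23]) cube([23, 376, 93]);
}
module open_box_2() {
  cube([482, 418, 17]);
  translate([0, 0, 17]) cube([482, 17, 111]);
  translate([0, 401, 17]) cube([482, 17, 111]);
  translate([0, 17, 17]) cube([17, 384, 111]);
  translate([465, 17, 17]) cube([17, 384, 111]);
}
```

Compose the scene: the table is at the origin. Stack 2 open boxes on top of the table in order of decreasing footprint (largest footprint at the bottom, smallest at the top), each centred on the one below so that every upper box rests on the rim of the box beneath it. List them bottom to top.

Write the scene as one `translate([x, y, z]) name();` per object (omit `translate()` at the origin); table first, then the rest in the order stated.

table();
translate([358, 275, 712]) open_box();
translate([375, 277, 828]) open_box_2();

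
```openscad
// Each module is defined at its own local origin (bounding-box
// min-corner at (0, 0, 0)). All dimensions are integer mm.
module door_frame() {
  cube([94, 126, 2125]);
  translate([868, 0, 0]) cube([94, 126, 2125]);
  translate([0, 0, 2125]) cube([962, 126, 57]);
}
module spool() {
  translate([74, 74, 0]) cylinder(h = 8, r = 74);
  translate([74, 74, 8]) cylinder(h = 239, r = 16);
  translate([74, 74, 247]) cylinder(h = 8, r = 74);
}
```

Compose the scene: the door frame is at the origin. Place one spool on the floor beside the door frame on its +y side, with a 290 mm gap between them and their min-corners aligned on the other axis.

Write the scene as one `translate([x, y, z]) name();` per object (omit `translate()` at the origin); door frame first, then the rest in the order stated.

door_frame();
translate([0, 416, 0]) spool();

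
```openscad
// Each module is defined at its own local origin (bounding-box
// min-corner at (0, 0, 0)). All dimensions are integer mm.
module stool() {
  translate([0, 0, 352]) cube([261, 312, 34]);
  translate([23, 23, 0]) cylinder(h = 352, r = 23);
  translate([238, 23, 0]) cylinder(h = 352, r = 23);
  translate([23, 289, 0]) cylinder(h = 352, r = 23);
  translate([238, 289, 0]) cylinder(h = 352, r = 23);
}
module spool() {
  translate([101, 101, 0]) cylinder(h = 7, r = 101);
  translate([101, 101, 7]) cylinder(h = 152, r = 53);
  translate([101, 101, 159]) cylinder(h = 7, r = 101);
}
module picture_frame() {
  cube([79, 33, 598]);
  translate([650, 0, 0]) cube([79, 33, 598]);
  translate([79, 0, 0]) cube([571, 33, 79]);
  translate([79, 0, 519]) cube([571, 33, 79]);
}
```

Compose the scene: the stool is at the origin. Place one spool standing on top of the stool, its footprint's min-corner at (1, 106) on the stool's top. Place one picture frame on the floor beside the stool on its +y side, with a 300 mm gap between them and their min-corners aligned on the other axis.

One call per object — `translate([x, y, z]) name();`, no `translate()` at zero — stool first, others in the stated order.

stool();
translate([1, 106, 386]) spool();
translate([0, 612, 0]) picture_frame();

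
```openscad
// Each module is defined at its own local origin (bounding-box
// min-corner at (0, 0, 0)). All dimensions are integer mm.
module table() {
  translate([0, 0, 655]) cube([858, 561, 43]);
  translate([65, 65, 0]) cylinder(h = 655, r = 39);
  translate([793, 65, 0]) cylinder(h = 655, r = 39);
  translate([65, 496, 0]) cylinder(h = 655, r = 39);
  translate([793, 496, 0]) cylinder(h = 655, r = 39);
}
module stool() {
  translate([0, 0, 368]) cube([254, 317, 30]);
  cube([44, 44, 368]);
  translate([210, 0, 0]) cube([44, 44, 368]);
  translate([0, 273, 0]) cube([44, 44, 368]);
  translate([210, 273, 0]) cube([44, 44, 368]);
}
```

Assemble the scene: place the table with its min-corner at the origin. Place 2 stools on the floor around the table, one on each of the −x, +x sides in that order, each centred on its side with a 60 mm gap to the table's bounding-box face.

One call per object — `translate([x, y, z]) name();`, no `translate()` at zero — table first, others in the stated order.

table();
translate([-314, 122, 0]) stool();
translate([918, 122, 0]) stool();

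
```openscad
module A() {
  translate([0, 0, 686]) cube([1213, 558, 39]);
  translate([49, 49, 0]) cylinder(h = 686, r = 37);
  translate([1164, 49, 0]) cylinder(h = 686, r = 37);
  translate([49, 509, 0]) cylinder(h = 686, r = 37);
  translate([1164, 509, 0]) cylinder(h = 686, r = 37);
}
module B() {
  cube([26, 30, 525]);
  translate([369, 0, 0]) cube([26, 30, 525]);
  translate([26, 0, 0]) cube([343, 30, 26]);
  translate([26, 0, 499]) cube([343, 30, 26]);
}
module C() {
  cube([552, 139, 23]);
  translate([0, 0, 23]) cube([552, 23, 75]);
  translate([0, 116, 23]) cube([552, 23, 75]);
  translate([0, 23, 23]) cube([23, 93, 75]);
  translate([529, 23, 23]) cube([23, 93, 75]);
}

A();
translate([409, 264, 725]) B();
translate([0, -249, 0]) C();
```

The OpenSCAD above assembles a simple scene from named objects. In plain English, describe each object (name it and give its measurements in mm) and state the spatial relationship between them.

A is a table: top 1213 mm (x) × 558 mm (y), 39 mm thick, upper face at z = 725 mm, on four round legs of 74 mm diameter, each leg's bounding box inset 12 mm from the nearest pair of top edges, running from z = 0 to the bottom of the top.

B is a rectangular picture frame lying in the x–z plane (depth along y). The opening is 343 mm wide (x) by 473 mm tall (z), surrounded by a border 26 mm wide on all four sides. The frame is 30 mm deep and is made of two full-height vertical stiles with two horizontal rails fitted between them.

C is an open-topped rectangular box: outside dimensions 552×139×98 mm, with a uniform wall and base thickness of 23 mm. The base is a full 552×139 slab on the floor; four walls sit on top of the base. The front and back walls (the −y and +y sides) span the full width; the two side walls fit between them.

The picture frame is on top of the table, centred. The open box is on the floor beside the table on its −y side.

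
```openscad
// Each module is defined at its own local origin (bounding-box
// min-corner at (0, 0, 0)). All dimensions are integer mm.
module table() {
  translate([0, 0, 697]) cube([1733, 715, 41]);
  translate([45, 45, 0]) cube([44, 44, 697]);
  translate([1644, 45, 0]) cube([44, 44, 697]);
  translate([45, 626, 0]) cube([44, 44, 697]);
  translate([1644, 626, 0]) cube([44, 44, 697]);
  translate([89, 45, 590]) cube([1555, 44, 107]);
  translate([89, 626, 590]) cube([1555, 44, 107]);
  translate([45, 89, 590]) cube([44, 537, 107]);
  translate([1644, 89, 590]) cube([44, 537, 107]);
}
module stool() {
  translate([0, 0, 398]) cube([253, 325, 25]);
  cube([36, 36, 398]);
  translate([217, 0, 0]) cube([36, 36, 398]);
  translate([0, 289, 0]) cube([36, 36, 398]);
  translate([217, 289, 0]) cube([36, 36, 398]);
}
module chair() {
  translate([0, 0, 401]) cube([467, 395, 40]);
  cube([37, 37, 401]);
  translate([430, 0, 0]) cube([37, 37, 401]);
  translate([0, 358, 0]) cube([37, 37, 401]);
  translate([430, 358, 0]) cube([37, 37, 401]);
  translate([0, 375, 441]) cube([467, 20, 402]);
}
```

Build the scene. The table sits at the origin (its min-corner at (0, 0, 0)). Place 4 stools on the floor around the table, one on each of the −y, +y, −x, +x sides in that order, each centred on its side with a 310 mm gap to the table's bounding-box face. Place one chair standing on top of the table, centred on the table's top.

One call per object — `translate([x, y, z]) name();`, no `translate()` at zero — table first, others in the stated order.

table();
translate([740, -635, 0]) stool();
translate([740, 1025, 0]) stool();
translate([-563, 195, 0]) stool();
translate([2043, 195, 0]) stool();
translate([633, 160, 738]) chair();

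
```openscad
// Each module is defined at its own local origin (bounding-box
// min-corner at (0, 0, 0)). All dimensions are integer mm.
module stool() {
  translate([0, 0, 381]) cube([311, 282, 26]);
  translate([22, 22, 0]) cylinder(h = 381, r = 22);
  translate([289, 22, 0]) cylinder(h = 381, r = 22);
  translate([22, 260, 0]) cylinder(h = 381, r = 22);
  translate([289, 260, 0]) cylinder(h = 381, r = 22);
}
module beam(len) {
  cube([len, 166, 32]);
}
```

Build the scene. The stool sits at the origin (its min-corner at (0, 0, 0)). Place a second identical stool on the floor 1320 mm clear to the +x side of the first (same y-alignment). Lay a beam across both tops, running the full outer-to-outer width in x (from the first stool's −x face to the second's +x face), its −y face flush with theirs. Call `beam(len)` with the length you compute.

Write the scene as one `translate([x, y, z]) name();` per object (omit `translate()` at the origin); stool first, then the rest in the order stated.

stool();
translate([1631, 0, 0]) stool();
translate([0, 0, 407]) beam(1942);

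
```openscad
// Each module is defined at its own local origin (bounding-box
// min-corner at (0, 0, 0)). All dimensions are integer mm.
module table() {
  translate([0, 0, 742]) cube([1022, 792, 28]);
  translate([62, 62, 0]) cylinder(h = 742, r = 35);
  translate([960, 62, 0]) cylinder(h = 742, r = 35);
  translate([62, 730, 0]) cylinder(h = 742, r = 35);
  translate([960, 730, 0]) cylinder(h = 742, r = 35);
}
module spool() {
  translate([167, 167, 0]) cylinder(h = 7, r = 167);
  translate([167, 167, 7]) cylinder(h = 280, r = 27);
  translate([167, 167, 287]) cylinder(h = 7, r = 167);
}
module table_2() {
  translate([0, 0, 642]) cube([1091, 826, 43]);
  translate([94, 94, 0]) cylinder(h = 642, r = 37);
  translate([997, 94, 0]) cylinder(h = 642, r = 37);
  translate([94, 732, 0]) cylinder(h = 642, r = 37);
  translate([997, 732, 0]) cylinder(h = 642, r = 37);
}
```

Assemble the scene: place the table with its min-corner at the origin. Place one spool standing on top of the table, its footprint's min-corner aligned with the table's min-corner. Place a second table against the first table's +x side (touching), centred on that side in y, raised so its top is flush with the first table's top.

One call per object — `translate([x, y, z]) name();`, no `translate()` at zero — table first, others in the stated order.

table();
translate([0, 0, 770]) spool();
translate([1022, -17, 85]) table_2();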